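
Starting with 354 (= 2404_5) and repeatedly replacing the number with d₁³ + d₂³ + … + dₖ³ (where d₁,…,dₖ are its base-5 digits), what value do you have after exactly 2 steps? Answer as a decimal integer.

354 = (2,4,0,4)_5 → 2³ + 4³ + 0³ + 4³ = 136
136 = (1,0,2,1)_5 → 1³ + 0³ + 2³ + 1³ = 10

10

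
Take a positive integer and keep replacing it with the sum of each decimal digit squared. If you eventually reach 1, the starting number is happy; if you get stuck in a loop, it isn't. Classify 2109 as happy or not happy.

2109 → 86
86 → 100
100 → 1  — reached 1.

happy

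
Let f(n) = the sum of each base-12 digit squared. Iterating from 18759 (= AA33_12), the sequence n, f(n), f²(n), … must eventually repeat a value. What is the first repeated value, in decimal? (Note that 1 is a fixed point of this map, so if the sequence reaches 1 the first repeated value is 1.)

18759 = (10,10,3,3)_12 → 10² + 10² + 3² + 3² = 218
218 = (1,6,2)_12 → 1² + 6² + 2² = 41
41 = (3,5)_12 → 3² + 5² = 34
34 = (2,10)_12 → 2² + 10² = 104
104 = (8,8)_12 → 8² + 8² = 128
128 = (10,8)_12 → 10² + 8² = 164
164 = (1,1,8)_12 → 1² + 1² + 8² = 66
66 = (5,6)_12 → 5² + 6² = 61
61 = (5,1)_12 → 5² + 1² = 26
26 = (2,2)_12 → 2² + 2² = 8
8 = (8)_12 → 8² = 64
64 = (5,4)_12 → 5² + 4² = 41  — 41 already appeared earlier.

41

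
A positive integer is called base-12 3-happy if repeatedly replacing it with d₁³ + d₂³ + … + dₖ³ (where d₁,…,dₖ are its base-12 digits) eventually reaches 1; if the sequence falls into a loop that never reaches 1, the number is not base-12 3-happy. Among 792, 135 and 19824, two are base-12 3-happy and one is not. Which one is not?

792: 792 → 341 → 197 → 190 → 1028 → 856 → 1520 → 1728 → 1  — reaches 1 (base-12 3-happy)
135: 135 → 1358 → 862 → 2456 → 638 → 197 → 190 → 1028 → 856 → 1520 → 1728 → 1  — reaches 1 (base-12 3-happy)
19824: 19824 → 1968 → 514 → 1243 → 1198 → 1539 → 1539  — repeats 1539 (not base-12 3-happy)

19824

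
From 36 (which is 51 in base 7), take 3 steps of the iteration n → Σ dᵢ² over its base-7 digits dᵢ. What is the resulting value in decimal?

36 = (5,1)_7 → 26
26 = (3,5)_7 → 34
34 = (4,6)_7 → 52

52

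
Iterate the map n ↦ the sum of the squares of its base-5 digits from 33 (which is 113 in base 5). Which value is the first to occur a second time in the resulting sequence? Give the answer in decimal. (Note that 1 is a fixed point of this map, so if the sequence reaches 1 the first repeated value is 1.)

1

33 = (1,1,3)_5 → 1² + 1² + 3² = 11
11 = (2,1)_5 → 2² + 1² = 5
5 = (1,0)_5 → 1² + 0² = 1  — reached the fixed point 1.
1 → 1, so 1 is the first repeated value.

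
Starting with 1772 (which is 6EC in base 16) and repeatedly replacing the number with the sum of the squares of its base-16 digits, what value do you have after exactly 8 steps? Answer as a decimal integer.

1

1772 = (6,14,12)_16 → 6² + 14² + 12² = 36 + 196 + 144 = 376
376 = (1,7,8)_16 → 1² + 7² + 8² = 1 + 49 + 64 = 114
114 = (7,2)_16 → 7² + 2² = 49 + 4 = 53
53 = (3,5)_16 → 3² + 5² = 9 + 25 = 34
34 = (2,2)_16 → 2² + 2² = 4 + 4 = 8
8 = (8)_16 → 8² = 64
64 = (4,0)_16 → 4² + 0² = 16 + 0 = 16
16 = (1,0)_16 → 1² + 0² = 1 + 0 = 1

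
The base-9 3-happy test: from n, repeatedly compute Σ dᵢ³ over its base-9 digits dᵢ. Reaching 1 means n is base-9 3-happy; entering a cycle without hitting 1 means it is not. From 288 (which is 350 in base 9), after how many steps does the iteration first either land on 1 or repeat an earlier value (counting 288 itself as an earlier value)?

288 = (3,5,0)_9 → 152
152 = (1,7,8)_9 → 856
856 = (1,1,5,1)_9 → 128
128 = (1,5,2)_9 → 134
134 = (1,5,8)_9 → 638
638 = (7,7,8)_9 → 1198
1198 = (1,5,7,1)_9 → 470
470 = (5,7,2)_9 → 476
476 = (5,7,8)_9 → 980
980 = (1,3,0,8)_9 → 540
540 = (6,6,0)_9 → 432
432 = (5,3,0)_9 → 152  — 152 repeats.
That took 12 steps.

12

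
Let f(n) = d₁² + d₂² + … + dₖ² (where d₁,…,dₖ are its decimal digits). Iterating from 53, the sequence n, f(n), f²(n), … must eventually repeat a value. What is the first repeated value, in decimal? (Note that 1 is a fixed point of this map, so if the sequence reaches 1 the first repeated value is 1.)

53 → 5² + 3² = 34
34 → 3² + 4² = 25
25 → 2² + 5² = 29
29 → 2² + 9² = 85
85 → 8² + 5² = 89
89 → 8² + 9² = 145
145 → 1² + 4² + 5² = 42
42 → 4² + 2² = 20
20 → 2² + 0² = 4
4 → 4² = 16
16 → 1² + 6² = 37
37 → 3² + 7² = 58
58 → 5² + 8² = 89  — 89 already appeared earlier.

89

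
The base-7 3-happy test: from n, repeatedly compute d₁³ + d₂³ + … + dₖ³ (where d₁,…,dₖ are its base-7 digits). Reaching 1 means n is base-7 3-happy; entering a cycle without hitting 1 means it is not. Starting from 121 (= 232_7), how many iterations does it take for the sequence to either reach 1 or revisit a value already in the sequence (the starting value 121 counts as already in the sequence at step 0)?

4

121 = (2,3,2)_7 → 2³ + 3³ + 2³ = 8 + 27 + 8 = 43
43 = (6,1)_7 → 6³ + 1³ = 216 + 1 = 217
217 = (4,3,0)_7 → 4³ + 3³ + 0³ = 64 + 27 + 0 = 91
91 = (1,6,0)_7 → 1³ + 6³ + 0³ = 1 + 216 + 0 = 217  — 217 repeats.
That took 4 steps.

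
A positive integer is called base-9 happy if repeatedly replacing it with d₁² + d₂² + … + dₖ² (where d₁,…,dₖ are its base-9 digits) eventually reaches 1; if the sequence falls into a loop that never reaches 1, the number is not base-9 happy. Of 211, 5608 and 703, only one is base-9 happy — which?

703

211: 211 → 45 → 25 → 53 → 89 → 65 → 53  — repeats 53 (not base-9 happy)
5608: 5608 → 90 → 2 → 4 → 16 → 50 → 50  — repeats 50 (not base-9 happy)
703: 703 → 101 → 9 → 1  — reaches 1 (base-9 happy)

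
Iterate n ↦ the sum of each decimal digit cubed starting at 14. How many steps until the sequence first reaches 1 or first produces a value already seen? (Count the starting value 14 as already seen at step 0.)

7

14 → 1³ + 4³ = 1 + 64 = 65
65 → 6³ + 5³ = 216 + 125 = 341
341 → 3³ + 4³ + 1³ = 27 + 64 + 1 = 92
92 → 9³ + 2³ = 729 + 8 = 737
737 → 7³ + 3³ + 7³ = 343 + 27 + 343 = 713
713 → 7³ + 1³ + 3³ = 343 + 1 + 27 = 371
371 → 3³ + 7³ + 1³ = 27 + 343 + 1 = 371  — 371 repeats.
That took 7 steps.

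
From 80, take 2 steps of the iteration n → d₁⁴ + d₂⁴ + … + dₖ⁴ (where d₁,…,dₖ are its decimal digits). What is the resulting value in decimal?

8113

80 → 8⁴ + 0⁴ = 4096 + 0 = 4096
4096 → 4⁴ + 0⁴ + 9⁴ + 6⁴ = 256 + 0 + 6561 + 1296 = 8113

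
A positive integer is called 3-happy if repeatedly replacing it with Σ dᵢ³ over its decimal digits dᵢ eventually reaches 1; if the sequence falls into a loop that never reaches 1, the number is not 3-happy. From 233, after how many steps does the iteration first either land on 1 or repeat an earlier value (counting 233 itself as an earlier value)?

233 → 62
62 → 224
224 → 80
80 → 512
512 → 134
134 → 92
92 → 737
737 → 713
713 → 371
371 → 371  — 371 repeats.
That took 10 steps.

10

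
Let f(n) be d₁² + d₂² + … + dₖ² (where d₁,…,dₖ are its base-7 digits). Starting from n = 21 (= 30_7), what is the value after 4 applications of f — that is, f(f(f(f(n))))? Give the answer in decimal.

21 = (3,0)_7 → 3² + 0² = 9 + 0 = 9
9 = (1,2)_7 → 1² + 2² = 1 + 4 = 5
5 = (5)_7 → 5² = 25
25 = (3,4)_7 → 3² + 4² = 9 + 16 = 25

25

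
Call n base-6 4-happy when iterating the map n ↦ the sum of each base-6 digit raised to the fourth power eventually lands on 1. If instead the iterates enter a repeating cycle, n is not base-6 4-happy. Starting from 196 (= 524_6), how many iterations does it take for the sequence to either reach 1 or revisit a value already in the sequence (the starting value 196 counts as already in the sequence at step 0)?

196 = (5,2,4)_6 → 5⁴ + 2⁴ + 4⁴ = 625 + 16 + 256 = 897
897 = (4,0,5,3)_6 → 4⁴ + 0⁴ + 5⁴ + 3⁴ = 256 + 0 + 625 + 81 = 962
962 = (4,2,4,2)_6 → 4⁴ + 2⁴ + 4⁴ + 2⁴ = 256 + 16 + 256 + 16 = 544
544 = (2,3,0,4)_6 → 2⁴ + 3⁴ + 0⁴ + 4⁴ = 16 + 81 + 0 + 256 = 353
353 = (1,3,4,5)_6 → 1⁴ + 3⁴ + 4⁴ + 5⁴ = 1 + 81 + 256 + 625 = 963
963 = (4,2,4,3)_6 → 4⁴ + 2⁴ + 4⁴ + 3⁴ = 256 + 16 + 256 + 81 = 609
609 = (2,4,5,3)_6 → 2⁴ + 4⁴ + 5⁴ + 3⁴ = 16 + 256 + 625 + 81 = 978
978 = (4,3,1,0)_6 → 4⁴ + 3⁴ + 1⁴ + 0⁴ = 256 + 81 + 1 + 0 = 338
338 = (1,3,2,2)_6 → 1⁴ + 3⁴ + 2⁴ + 2⁴ = 1 + 81 + 16 + 16 = 114
114 = (3,1,0)_6 → 3⁴ + 1⁴ + 0⁴ = 81 + 1 + 0 = 82
82 = (2,1,4)_6 → 2⁴ + 1⁴ + 4⁴ = 16 + 1 + 256 = 273
273 = (1,1,3,3)_6 → 1⁴ + 1⁴ + 3⁴ + 3⁴ = 1 + 1 + 81 + 81 = 164
164 = (4,3,2)_6 → 4⁴ + 3⁴ + 2⁴ = 256 + 81 + 16 = 353  — 353 repeats.
That took 13 steps.

13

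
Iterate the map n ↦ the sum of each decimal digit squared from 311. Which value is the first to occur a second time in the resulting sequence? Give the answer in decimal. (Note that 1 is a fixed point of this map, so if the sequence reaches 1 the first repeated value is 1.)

311 → 3² + 1² + 1² = 9 + 1 + 1 = 11
11 → 1² + 1² = 1 + 1 = 2
2 → 2² = 4
4 → 4² = 16
16 → 1² + 6² = 1 + 36 = 37
37 → 3² + 7² = 9 + 49 = 58
58 → 5² + 8² = 25 + 64 = 89
89 → 8² + 9² = 64 + 81 = 145
145 → 1² + 4² + 5² = 1 + 16 + 25 = 42
42 → 4² + 2² = 16 + 4 = 20
20 → 2² + 0² = 4 + 0 = 4  — 4 already appeared earlier.

4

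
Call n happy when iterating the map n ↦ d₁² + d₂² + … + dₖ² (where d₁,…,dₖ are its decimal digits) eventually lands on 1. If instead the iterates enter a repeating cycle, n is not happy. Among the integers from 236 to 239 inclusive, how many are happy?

236: 236 → 49 → 97 → 130 → 10 → 1  — happy
237: 237 → 62 → 40 → 16 → 37 → 58 → 89 → 145 → 42 → 20 → 4 → 16  — not happy
238: 238 → 77 → 98 → 145 → 42 → 20 → 4 → 16 → 37 → 58 → 89 → 145  — not happy
239: 239 → 94 → 97 → 130 → 10 → 1  — happy
happy: 236, 239

2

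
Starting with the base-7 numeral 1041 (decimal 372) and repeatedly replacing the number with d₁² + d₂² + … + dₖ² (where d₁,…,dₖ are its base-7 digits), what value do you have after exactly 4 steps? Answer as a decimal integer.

372 = (1,0,4,1)_7 → 1² + 0² + 4² + 1² = 1 + 0 + 16 + 1 = 18
18 = (2,4)_7 → 2² + 4² = 4 + 16 = 20
20 = (2,6)_7 → 2² + 6² = 4 + 36 = 40
40 = (5,5)_7 → 5² + 5² = 25 + 25 = 50

50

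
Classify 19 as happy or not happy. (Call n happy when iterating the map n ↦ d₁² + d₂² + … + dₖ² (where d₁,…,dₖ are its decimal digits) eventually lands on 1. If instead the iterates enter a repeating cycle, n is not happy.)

19 → 1² + 9² = 1 + 81 = 82
82 → 8² + 2² = 64 + 4 = 68
68 → 6² + 8² = 36 + 64 = 100
100 → 1² + 0² + 0² = 1 + 0 + 0 = 1  — reached 1.

happy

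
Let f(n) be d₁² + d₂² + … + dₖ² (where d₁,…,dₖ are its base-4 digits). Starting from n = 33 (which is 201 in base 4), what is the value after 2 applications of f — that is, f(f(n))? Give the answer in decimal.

33 = (2,0,1)_4 → 2² + 0² + 1² = 5
5 = (1,1)_4 → 1² + 1² = 2

2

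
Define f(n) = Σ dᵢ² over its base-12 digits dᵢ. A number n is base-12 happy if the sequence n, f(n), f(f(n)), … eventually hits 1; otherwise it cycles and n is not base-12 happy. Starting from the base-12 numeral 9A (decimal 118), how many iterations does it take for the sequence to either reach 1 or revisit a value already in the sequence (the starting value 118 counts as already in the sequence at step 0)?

118 = (9,10)_12 → 9² + 10² = 181
181 = (1,3,1)_12 → 1² + 3² + 1² = 11
11 = (11)_12 → 11² = 121
121 = (10,1)_12 → 10² + 1² = 101
101 = (8,5)_12 → 8² + 5² = 89
89 = (7,5)_12 → 7² + 5² = 74
74 = (6,2)_12 → 6² + 2² = 40
40 = (3,4)_12 → 3² + 4² = 25
25 = (2,1)_12 → 2² + 1² = 5
5 = (5)_12 → 5² = 25  — 25 repeats.
That took 10 steps.

10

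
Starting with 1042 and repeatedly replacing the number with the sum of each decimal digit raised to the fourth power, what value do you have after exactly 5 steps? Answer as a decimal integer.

1042 → 1⁴ + 0⁴ + 4⁴ + 2⁴ = 273
273 → 2⁴ + 7⁴ + 3⁴ = 2498
2498 → 2⁴ + 4⁴ + 9⁴ + 8⁴ = 10929
10929 → 1⁴ + 0⁴ + 9⁴ + 2⁴ + 9⁴ = 13139
13139 → 1⁴ + 3⁴ + 1⁴ + 3⁴ + 9⁴ = 6725

6725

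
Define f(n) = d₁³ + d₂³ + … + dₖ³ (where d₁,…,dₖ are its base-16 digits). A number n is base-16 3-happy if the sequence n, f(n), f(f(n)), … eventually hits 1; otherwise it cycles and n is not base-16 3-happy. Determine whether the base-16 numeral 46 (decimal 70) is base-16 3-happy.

70 = (4,6)_16 → 4³ + 6³ = 64 + 216 = 280
280 = (1,1,8)_16 → 1³ + 1³ + 8³ = 1 + 1 + 512 = 514
514 = (2,0,2)_16 → 2³ + 0³ + 2³ = 8 + 0 + 8 = 16
16 = (1,0)_16 → 1³ + 0³ = 1 + 0 = 1  — reached 1.

base-16 3-happy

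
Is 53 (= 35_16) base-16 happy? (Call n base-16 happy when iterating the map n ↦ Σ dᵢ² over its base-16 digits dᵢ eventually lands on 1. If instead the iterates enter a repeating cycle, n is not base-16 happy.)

53 = (3,5)_16 → 3² + 5² = 34
34 = (2,2)_16 → 2² + 2² = 8
8 = (8)_16 → 8² = 64
64 = (4,0)_16 → 4² + 0² = 16
16 = (1,0)_16 → 1² + 0² = 1  — reached 1.

base-16 happy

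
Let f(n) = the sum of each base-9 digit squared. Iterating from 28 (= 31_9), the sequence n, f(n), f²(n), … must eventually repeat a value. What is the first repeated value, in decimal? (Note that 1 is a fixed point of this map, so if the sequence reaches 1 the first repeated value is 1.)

50

28 = (3,1)_9 → 3² + 1² = 9 + 1 = 10
10 = (1,1)_9 → 1² + 1² = 1 + 1 = 2
2 = (2)_9 → 2² = 4
4 = (4)_9 → 4² = 16
16 = (1,7)_9 → 1² + 7² = 1 + 49 = 50
50 = (5,5)_9 → 5² + 5² = 25 + 25 = 50  — 50 already appeared earlier.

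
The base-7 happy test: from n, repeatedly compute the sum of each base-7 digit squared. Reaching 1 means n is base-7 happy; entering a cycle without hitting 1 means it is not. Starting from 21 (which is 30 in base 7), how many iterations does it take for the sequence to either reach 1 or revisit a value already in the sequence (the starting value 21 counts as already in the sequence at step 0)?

21 = (3,0)_7 → 3² + 0² = 9 + 0 = 9
9 = (1,2)_7 → 1² + 2² = 1 + 4 = 5
5 = (5)_7 → 5² = 25
25 = (3,4)_7 → 3² + 4² = 9 + 16 = 25  — 25 repeats.
That took 4 steps.

4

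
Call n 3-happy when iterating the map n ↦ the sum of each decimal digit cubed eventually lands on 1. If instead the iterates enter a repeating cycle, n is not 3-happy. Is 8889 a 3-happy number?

8889 → 8³ + 8³ + 8³ + 9³ = 512 + 512 + 512 + 729 = 2265
2265 → 2³ + 2³ + 6³ + 5³ = 8 + 8 + 216 + 125 = 357
357 → 3³ + 5³ + 7³ = 27 + 125 + 343 = 495
495 → 4³ + 9³ + 5³ = 64 + 729 + 125 = 918
918 → 9³ + 1³ + 8³ = 729 + 1 + 512 = 1242
1242 → 1³ + 2³ + 4³ + 2³ = 1 + 8 + 64 + 8 = 81
81 → 8³ + 1³ = 512 + 1 = 513
513 → 5³ + 1³ + 3³ = 125 + 1 + 27 = 153
153 → 1³ + 5³ + 3³ = 1 + 125 + 27 = 153  — 153 already seen; the sequence cycles without reaching 1.

not 3-happy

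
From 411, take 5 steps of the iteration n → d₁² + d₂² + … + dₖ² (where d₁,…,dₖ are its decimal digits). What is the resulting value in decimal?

58

411 → 4² + 1² + 1² = 18
18 → 1² + 8² = 65
65 → 6² + 5² = 61
61 → 6² + 1² = 37
37 → 3² + 7² = 58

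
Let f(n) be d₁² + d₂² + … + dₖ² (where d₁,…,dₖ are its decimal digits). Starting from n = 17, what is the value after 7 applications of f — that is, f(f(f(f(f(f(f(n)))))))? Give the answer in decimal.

17 → 50
50 → 25
25 → 29
29 → 85
85 → 89
89 → 145
145 → 42

42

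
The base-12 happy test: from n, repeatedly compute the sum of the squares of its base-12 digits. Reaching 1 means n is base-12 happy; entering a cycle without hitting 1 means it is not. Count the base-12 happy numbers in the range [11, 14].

11: 11 → 121 → 101 → 89 → 74 → 40 → 25 → 5 → 25  — not base-12 happy
12: 12 → 1  — base-12 happy
13: 13 → 2 → 4 → 16 → 17 → 26 → 8 → 64 → 41 → 34 → 104 → 128 → 164 → 66 → 61 → 26  — not base-12 happy
14: 14 → 5 → 25 → 5  — not base-12 happy
base-12 happy: 12

1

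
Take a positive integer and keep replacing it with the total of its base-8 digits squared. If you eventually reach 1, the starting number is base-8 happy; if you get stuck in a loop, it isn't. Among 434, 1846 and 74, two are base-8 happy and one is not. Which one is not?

74

434: 434 → 76 → 18 → 8 → 1  — reaches 1 (base-8 happy)
1846: 1846 → 97 → 18 → 8 → 1  — reaches 1 (base-8 happy)
74: 74 → 6 → 36 → 32 → 16 → 4 → 16  — repeats 16 (not base-8 happy)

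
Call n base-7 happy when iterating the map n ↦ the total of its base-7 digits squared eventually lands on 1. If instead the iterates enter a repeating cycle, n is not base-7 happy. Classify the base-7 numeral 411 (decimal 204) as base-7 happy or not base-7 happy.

not base-7 happy

204 = (4,1,1)_7 → 4² + 1² + 1² = 16 + 1 + 1 = 18
18 = (2,4)_7 → 2² + 4² = 4 + 16 = 20
20 = (2,6)_7 → 2² + 6² = 4 + 36 = 40
40 = (5,5)_7 → 5² + 5² = 25 + 25 = 50
50 = (1,0,1)_7 → 1² + 0² + 1² = 1 + 0 + 1 = 2
2 = (2)_7 → 2² = 4
4 = (4)_7 → 4² = 16
16 = (2,2)_7 → 2² + 2² = 4 + 4 = 8
8 = (1,1)_7 → 1² + 1² = 1 + 1 = 2  — 2 already seen; the sequence cycles without reaching 1.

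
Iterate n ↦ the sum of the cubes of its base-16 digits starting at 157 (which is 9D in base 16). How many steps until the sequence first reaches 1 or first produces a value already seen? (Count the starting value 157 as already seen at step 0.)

15

157 = (9,13)_16 → 2926
2926 = (11,6,14)_16 → 4291
4291 = (1,0,12,3)_16 → 1756
1756 = (6,13,12)_16 → 4141
4141 = (1,0,2,13)_16 → 2206
2206 = (8,9,14)_16 → 3985
3985 = (15,9,1)_16 → 4105
4105 = (1,0,0,9)_16 → 730
730 = (2,13,10)_16 → 3205
3205 = (12,8,5)_16 → 2365
2365 = (9,3,13)_16 → 2953
2953 = (11,8,9)_16 → 2572
2572 = (10,0,12)_16 → 2728
2728 = (10,10,8)_16 → 2512
2512 = (9,13,0)_16 → 2926  — 2926 repeats.
That took 15 steps.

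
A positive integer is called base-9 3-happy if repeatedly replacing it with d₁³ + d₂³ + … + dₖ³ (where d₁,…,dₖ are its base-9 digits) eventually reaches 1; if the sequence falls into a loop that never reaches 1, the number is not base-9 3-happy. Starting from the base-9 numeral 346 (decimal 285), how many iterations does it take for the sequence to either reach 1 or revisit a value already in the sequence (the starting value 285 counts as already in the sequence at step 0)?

285 = (3,4,6)_9 → 3³ + 4³ + 6³ = 307
307 = (3,7,1)_9 → 3³ + 7³ + 1³ = 371
371 = (4,5,2)_9 → 4³ + 5³ + 2³ = 197
197 = (2,3,8)_9 → 2³ + 3³ + 8³ = 547
547 = (6,6,7)_9 → 6³ + 6³ + 7³ = 775
775 = (1,0,5,1)_9 → 1³ + 0³ + 5³ + 1³ = 127
127 = (1,5,1)_9 → 1³ + 5³ + 1³ = 127  — 127 repeats.
That took 7 steps.

7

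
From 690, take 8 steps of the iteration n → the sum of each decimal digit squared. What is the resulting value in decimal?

690 → 6² + 9² + 0² = 117
117 → 1² + 1² + 7² = 51
51 → 5² + 1² = 26
26 → 2² + 6² = 40
40 → 4² + 0² = 16
16 → 1² + 6² = 37
37 → 3² + 7² = 58
58 → 5² + 8² = 89

89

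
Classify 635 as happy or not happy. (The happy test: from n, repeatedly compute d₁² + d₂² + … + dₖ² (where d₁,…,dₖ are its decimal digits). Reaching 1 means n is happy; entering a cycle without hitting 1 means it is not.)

635 → 6² + 3² + 5² = 70
70 → 7² + 0² = 49
49 → 4² + 9² = 97
97 → 9² + 7² = 130
130 → 1² + 3² + 0² = 10
10 → 1² + 0² = 1  — reached 1.

happy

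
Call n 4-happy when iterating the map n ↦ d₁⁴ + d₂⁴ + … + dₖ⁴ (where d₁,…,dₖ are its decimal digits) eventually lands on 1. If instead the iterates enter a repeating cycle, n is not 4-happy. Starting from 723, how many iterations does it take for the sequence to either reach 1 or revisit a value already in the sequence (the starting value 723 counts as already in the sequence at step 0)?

10

723 → 7⁴ + 2⁴ + 3⁴ = 2401 + 16 + 81 = 2498
2498 → 2⁴ + 4⁴ + 9⁴ + 8⁴ = 16 + 256 + 6561 + 4096 = 10929
10929 → 1⁴ + 0⁴ + 9⁴ + 2⁴ + 9⁴ = 1 + 0 + 6561 + 16 + 6561 = 13139
13139 → 1⁴ + 3⁴ + 1⁴ + 3⁴ + 9⁴ = 1 + 81 + 1 + 81 + 6561 = 6725
6725 → 6⁴ + 7⁴ + 2⁴ + 5⁴ = 1296 + 2401 + 16 + 625 = 4338
4338 → 4⁴ + 3⁴ + 3⁴ + 8⁴ = 256 + 81 + 81 + 4096 = 4514
4514 → 4⁴ + 5⁴ + 1⁴ + 4⁴ = 256 + 625 + 1 + 256 = 1138
1138 → 1⁴ + 1⁴ + 3⁴ + 8⁴ = 1 + 1 + 81 + 4096 = 4179
4179 → 4⁴ + 1⁴ + 7⁴ + 9⁴ = 256 + 1 + 2401 + 6561 = 9219
9219 → 9⁴ + 2⁴ + 1⁴ + 9⁴ = 6561 + 16 + 1 + 6561 = 13139  — 13139 repeats.
That took 10 steps.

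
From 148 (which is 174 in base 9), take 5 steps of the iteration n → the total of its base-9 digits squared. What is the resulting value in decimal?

68

148 = (1,7,4)_9 → 1² + 7² + 4² = 1 + 49 + 16 = 66
66 = (7,3)_9 → 7² + 3² = 49 + 9 = 58
58 = (6,4)_9 → 6² + 4² = 36 + 16 = 52
52 = (5,7)_9 → 5² + 7² = 25 + 49 = 74
74 = (8,2)_9 → 8² + 2² = 64 + 4 = 68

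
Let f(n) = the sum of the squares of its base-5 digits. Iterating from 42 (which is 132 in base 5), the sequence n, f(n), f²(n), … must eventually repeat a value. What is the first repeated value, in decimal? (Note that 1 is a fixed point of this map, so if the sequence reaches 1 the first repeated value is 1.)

16

42 = (1,3,2)_5 → 14
14 = (2,4)_5 → 20
20 = (4,0)_5 → 16
16 = (3,1)_5 → 10
10 = (2,0)_5 → 4
4 = (4)_5 → 16  — 16 already appeared earlier.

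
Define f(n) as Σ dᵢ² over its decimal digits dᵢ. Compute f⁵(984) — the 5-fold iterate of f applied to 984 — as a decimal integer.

984 → 9² + 8² + 4² = 161
161 → 1² + 6² + 1² = 38
38 → 3² + 8² = 73
73 → 7² + 3² = 58
58 → 5² + 8² = 89

89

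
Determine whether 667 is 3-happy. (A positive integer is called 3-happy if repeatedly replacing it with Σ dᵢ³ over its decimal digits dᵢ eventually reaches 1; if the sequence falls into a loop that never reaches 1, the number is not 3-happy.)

667 → 6³ + 6³ + 7³ = 216 + 216 + 343 = 775
775 → 7³ + 7³ + 5³ = 343 + 343 + 125 = 811
811 → 8³ + 1³ + 1³ = 512 + 1 + 1 = 514
514 → 5³ + 1³ + 4³ = 125 + 1 + 64 = 190
190 → 1³ + 9³ + 0³ = 1 + 729 + 0 = 730
730 → 7³ + 3³ + 0³ = 343 + 27 + 0 = 370
370 → 3³ + 7³ + 0³ = 27 + 343 + 0 = 370  — 370 already seen; the sequence cycles without reaching 1.

not 3-happy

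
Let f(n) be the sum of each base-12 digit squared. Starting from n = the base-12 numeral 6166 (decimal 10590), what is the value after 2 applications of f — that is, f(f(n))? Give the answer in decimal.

82

10590 = (6,1,6,6)_12 → 6² + 1² + 6² + 6² = 36 + 1 + 36 + 36 = 109
109 = (9,1)_12 → 9² + 1² = 81 + 1 = 82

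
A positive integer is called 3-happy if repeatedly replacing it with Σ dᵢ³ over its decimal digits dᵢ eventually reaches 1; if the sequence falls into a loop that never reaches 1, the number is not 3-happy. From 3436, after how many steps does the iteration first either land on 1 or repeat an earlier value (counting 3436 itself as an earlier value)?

3436 → 334
334 → 118
118 → 514
514 → 190
190 → 730
730 → 370
370 → 370  — 370 repeats.
That took 7 steps.

7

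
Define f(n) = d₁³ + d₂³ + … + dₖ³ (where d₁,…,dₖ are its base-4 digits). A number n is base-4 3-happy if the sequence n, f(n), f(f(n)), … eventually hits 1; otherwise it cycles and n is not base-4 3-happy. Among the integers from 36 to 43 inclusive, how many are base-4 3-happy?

36: 36 → 9 → 9  (repeats 9)
37: 37 → 10 → 16 → 1  (reaches 1)
38: 38 → 17 → 2 → 8 → 8  (repeats 8)
39: 39 → 36 → 9 → 9  (repeats 9)
40: 40 → 16 → 1  (reaches 1)
41: 41 → 17 → 2 → 8 → 8  (repeats 8)
42: 42 → 24 → 9 → 9  (repeats 9)
43: 43 → 43  (repeats 43)
base-4 3-happy: 37, 40

2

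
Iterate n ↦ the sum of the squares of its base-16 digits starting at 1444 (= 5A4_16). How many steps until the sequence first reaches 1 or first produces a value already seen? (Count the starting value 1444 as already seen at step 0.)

1444 = (5,10,4)_16 → 141
141 = (8,13)_16 → 233
233 = (14,9)_16 → 277
277 = (1,1,5)_16 → 27
27 = (1,11)_16 → 122
122 = (7,10)_16 → 149
149 = (9,5)_16 → 106
106 = (6,10)_16 → 136
136 = (8,8)_16 → 128
128 = (8,0)_16 → 64
64 = (4,0)_16 → 16
16 = (1,0)_16 → 1  — reached 1.
That took 12 steps.

12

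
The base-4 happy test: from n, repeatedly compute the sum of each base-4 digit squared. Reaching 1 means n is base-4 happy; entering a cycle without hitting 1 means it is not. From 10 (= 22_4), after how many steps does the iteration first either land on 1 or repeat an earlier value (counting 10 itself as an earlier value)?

10 = (2,2)_4 → 8
8 = (2,0)_4 → 4
4 = (1,0)_4 → 1  — reached 1.
That took 3 steps.

3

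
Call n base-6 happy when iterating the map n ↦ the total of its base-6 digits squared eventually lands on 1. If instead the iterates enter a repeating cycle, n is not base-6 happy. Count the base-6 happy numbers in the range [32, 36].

32: 32 → 29 → 41 → 26 → 20 → 13 → 5 → 25 → 17 → 29  (repeats 29)
33: 33 → 34 → 41 → 26 → 20 → 13 → 5 → 25 → 17 → 29 → 41  (repeats 41)
34: 34 → 41 → 26 → 20 → 13 → 5 → 25 → 17 → 29 → 41  (repeats 41)
35: 35 → 50 → 9 → 10 → 17 → 29 → 41 → 26 → 20 → 13 → 5 → 25 → 17  (repeats 17)
36: 36 → 1  (reaches 1)
base-6 happy: 36

1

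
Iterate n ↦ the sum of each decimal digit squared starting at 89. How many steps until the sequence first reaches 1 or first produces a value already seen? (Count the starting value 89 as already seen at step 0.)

89 → 145
145 → 42
42 → 20
20 → 4
4 → 16
16 → 37
37 → 58
58 → 89  — 89 repeats.
That took 8 steps.

8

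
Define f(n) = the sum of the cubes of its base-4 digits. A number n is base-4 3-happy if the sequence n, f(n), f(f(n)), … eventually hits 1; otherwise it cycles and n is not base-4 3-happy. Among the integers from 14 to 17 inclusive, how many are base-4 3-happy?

1

14: 14 → 35 → 35  (repeats 35)
15: 15 → 54 → 36 → 9 → 9  (repeats 9)
16: 16 → 1  (reaches 1)
17: 17 → 2 → 8 → 8  (repeats 8)
base-4 3-happy: 16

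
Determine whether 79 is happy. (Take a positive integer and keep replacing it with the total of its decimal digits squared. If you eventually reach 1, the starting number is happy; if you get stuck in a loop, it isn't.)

79 → 7² + 9² = 130
130 → 1² + 3² + 0² = 10
10 → 1² + 0² = 1  — reached 1.

happy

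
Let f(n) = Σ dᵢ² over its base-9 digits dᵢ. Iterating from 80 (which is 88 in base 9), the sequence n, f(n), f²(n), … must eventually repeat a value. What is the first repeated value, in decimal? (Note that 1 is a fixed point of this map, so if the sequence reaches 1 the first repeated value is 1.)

50

80 = (8,8)_9 → 8² + 8² = 128
128 = (1,5,2)_9 → 1² + 5² + 2² = 30
30 = (3,3)_9 → 3² + 3² = 18
18 = (2,0)_9 → 2² + 0² = 4
4 = (4)_9 → 4² = 16
16 = (1,7)_9 → 1² + 7² = 50
50 = (5,5)_9 → 5² + 5² = 50  — 50 already appeared earlier.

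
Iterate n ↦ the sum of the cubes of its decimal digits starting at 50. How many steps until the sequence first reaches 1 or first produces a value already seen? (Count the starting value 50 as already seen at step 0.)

7

50 → 5³ + 0³ = 125
125 → 1³ + 2³ + 5³ = 134
134 → 1³ + 3³ + 4³ = 92
92 → 9³ + 2³ = 737
737 → 7³ + 3³ + 7³ = 713
713 → 7³ + 1³ + 3³ = 371
371 → 3³ + 7³ + 1³ = 371  — 371 repeats.
That took 7 steps.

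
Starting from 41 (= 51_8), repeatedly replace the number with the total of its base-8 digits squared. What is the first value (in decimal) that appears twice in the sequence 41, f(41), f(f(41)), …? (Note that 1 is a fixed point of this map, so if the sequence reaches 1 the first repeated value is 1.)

41 = (5,1)_8 → 5² + 1² = 26
26 = (3,2)_8 → 3² + 2² = 13
13 = (1,5)_8 → 1² + 5² = 26  — 26 already appeared earlier.

26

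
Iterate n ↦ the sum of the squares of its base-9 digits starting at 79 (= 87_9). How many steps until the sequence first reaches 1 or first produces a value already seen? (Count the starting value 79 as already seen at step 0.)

79 = (8,7)_9 → 8² + 7² = 64 + 49 = 113
113 = (1,3,5)_9 → 1² + 3² + 5² = 1 + 9 + 25 = 35
35 = (3,8)_9 → 3² + 8² = 9 + 64 = 73
73 = (8,1)_9 → 8² + 1² = 64 + 1 = 65
65 = (7,2)_9 → 7² + 2² = 49 + 4 = 53
53 = (5,8)_9 → 5² + 8² = 25 + 64 = 89
89 = (1,0,8)_9 → 1² + 0² + 8² = 1 + 0 + 64 = 65  — 65 repeats.
That took 7 steps.

7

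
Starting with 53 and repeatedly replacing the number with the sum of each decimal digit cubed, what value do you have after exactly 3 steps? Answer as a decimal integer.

53 → 5³ + 3³ = 152
152 → 1³ + 5³ + 2³ = 134
134 → 1³ + 3³ + 4³ = 92

92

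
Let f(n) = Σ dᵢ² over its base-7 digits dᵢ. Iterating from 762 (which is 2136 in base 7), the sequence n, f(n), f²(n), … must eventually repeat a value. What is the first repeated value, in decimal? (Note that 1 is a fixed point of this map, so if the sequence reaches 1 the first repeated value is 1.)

2

762 = (2,1,3,6)_7 → 2² + 1² + 3² + 6² = 50
50 = (1,0,1)_7 → 1² + 0² + 1² = 2
2 = (2)_7 → 2² = 4
4 = (4)_7 → 4² = 16
16 = (2,2)_7 → 2² + 2² = 8
8 = (1,1)_7 → 1² + 1² = 2  — 2 already appeared earlier.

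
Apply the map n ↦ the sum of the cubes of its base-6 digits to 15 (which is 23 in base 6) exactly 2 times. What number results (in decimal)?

250

15 = (2,3)_6 → 35
35 = (5,5)_6 → 250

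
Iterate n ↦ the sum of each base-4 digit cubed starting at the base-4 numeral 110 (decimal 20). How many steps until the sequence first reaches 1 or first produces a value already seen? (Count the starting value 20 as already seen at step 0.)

3

20 = (1,1,0)_4 → 1³ + 1³ + 0³ = 1 + 1 + 0 = 2
2 = (2)_4 → 2³ = 8
8 = (2,0)_4 → 2³ + 0³ = 8 + 0 = 8  — 8 repeats.
That took 3 steps.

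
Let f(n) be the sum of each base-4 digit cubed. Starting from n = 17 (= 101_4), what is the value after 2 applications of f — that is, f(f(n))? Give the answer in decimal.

17 = (1,0,1)_4 → 1³ + 0³ + 1³ = 1 + 0 + 1 = 2
2 = (2)_4 → 2³ = 8

8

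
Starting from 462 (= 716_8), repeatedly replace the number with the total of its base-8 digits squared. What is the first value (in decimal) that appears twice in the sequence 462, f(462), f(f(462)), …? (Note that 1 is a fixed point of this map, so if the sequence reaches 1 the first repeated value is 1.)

462 = (7,1,6)_8 → 7² + 1² + 6² = 86
86 = (1,2,6)_8 → 1² + 2² + 6² = 41
41 = (5,1)_8 → 5² + 1² = 26
26 = (3,2)_8 → 3² + 2² = 13
13 = (1,5)_8 → 1² + 5² = 26  — 26 already appeared earlier.

26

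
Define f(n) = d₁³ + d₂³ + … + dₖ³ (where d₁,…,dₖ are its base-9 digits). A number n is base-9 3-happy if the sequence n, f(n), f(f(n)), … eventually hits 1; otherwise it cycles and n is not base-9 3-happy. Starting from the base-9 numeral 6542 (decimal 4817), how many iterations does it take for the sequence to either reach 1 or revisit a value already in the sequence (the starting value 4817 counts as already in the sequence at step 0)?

12

4817 = (6,5,4,2)_9 → 6³ + 5³ + 4³ + 2³ = 216 + 125 + 64 + 8 = 413
413 = (5,0,8)_9 → 5³ + 0³ + 8³ = 125 + 0 + 512 = 637
637 = (7,7,7)_9 → 7³ + 7³ + 7³ = 343 + 343 + 343 = 1029
1029 = (1,3,6,3)_9 → 1³ + 3³ + 6³ + 3³ = 1 + 27 + 216 + 27 = 271
271 = (3,3,1)_9 → 3³ + 3³ + 1³ = 27 + 27 + 1 = 55
55 = (6,1)_9 → 6³ + 1³ = 216 + 1 = 217
217 = (2,6,1)_9 → 2³ + 6³ + 1³ = 8 + 216 + 1 = 225
225 = (2,7,0)_9 → 2³ + 7³ + 0³ = 8 + 343 + 0 = 351
351 = (4,3,0)_9 → 4³ + 3³ + 0³ = 64 + 27 + 0 = 91
91 = (1,1,1)_9 → 1³ + 1³ + 1³ = 1 + 1 + 1 = 3
3 = (3)_9 → 3³ = 27
27 = (3,0)_9 → 3³ + 0³ = 27 + 0 = 27  — 27 repeats.
That took 12 steps.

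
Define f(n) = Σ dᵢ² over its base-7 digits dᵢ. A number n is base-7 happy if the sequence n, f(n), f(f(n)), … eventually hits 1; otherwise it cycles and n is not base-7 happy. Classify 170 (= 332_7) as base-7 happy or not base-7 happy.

not base-7 happy

170 = (3,3,2)_7 → 3² + 3² + 2² = 22
22 = (3,1)_7 → 3² + 1² = 10
10 = (1,3)_7 → 1² + 3² = 10  — 10 already seen; the sequence cycles without reaching 1.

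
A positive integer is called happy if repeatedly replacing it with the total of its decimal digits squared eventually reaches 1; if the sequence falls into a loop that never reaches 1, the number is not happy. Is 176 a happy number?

176 → 1² + 7² + 6² = 86
86 → 8² + 6² = 100
100 → 1² + 0² + 0² = 1  — reached 1.

happy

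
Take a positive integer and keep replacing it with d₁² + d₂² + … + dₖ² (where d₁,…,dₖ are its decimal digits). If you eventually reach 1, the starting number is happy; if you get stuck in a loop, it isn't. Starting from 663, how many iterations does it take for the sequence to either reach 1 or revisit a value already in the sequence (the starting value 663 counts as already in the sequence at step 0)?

663 → 6² + 6² + 3² = 81
81 → 8² + 1² = 65
65 → 6² + 5² = 61
61 → 6² + 1² = 37
37 → 3² + 7² = 58
58 → 5² + 8² = 89
89 → 8² + 9² = 145
145 → 1² + 4² + 5² = 42
42 → 4² + 2² = 20
20 → 2² + 0² = 4
4 → 4² = 16
16 → 1² + 6² = 37  — 37 repeats.
That took 12 steps.

12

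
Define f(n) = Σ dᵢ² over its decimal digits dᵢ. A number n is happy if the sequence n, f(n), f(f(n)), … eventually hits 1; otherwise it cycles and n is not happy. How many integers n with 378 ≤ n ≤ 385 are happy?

2

378: 378 → 122 → 9 → 81 → 65 → 61 → 37 → 58 → 89 → 145 → 42 → 20 → 4 → 16 → 37  (repeats 37)
379: 379 → 139 → 91 → 82 → 68 → 100 → 1  (reaches 1)
380: 380 → 73 → 58 → 89 → 145 → 42 → 20 → 4 → 16 → 37 → 58  (repeats 58)
381: 381 → 74 → 65 → 61 → 37 → 58 → 89 → 145 → 42 → 20 → 4 → 16 → 37  (repeats 37)
382: 382 → 77 → 98 → 145 → 42 → 20 → 4 → 16 → 37 → 58 → 89 → 145  (repeats 145)
383: 383 → 82 → 68 → 100 → 1  (reaches 1)
384: 384 → 89 → 145 → 42 → 20 → 4 → 16 → 37 → 58 → 89  (repeats 89)
385: 385 → 98 → 145 → 42 → 20 → 4 → 16 → 37 → 58 → 89 → 145  (repeats 145)
happy: 379, 383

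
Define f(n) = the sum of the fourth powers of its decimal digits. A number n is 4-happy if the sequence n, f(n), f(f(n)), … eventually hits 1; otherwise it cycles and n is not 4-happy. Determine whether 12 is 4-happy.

12 → 1⁴ + 2⁴ = 17
17 → 1⁴ + 7⁴ = 2402
2402 → 2⁴ + 4⁴ + 0⁴ + 2⁴ = 288
288 → 2⁴ + 8⁴ + 8⁴ = 8208
8208 → 8⁴ + 2⁴ + 0⁴ + 8⁴ = 8208  — 8208 already seen; the sequence cycles without reaching 1.

not 4-happy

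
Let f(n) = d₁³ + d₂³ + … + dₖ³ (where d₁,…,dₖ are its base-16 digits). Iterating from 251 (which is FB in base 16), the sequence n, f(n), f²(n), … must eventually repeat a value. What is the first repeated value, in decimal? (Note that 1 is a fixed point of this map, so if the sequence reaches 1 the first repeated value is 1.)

251 = (15,11)_16 → 15³ + 11³ = 4706
4706 = (1,2,6,2)_16 → 1³ + 2³ + 6³ + 2³ = 233
233 = (14,9)_16 → 14³ + 9³ = 3473
3473 = (13,9,1)_16 → 13³ + 9³ + 1³ = 2927
2927 = (11,6,15)_16 → 11³ + 6³ + 15³ = 4922
4922 = (1,3,3,10)_16 → 1³ + 3³ + 3³ + 10³ = 1055
1055 = (4,1,15)_16 → 4³ + 1³ + 15³ = 3440
3440 = (13,7,0)_16 → 13³ + 7³ + 0³ = 2540
2540 = (9,14,12)_16 → 9³ + 14³ + 12³ = 5201
5201 = (1,4,5,1)_16 → 1³ + 4³ + 5³ + 1³ = 191
191 = (11,15)_16 → 11³ + 15³ = 4706  — 4706 already appeared earlier.

4706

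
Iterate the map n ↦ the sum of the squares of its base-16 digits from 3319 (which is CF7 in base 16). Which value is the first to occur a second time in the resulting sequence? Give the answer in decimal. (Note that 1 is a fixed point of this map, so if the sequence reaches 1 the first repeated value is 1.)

1

3319 = (12,15,7)_16 → 12² + 15² + 7² = 418
418 = (1,10,2)_16 → 1² + 10² + 2² = 105
105 = (6,9)_16 → 6² + 9² = 117
117 = (7,5)_16 → 7² + 5² = 74
74 = (4,10)_16 → 4² + 10² = 116
116 = (7,4)_16 → 7² + 4² = 65
65 = (4,1)_16 → 4² + 1² = 17
17 = (1,1)_16 → 1² + 1² = 2
2 = (2)_16 → 2² = 4
4 = (4)_16 → 4² = 16
16 = (1,0)_16 → 1² + 0² = 1  — reached the fixed point 1.
1 → 1, so 1 is the first repeated value.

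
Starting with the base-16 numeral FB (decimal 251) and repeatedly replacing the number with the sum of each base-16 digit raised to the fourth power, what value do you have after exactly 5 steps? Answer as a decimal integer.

12417

251 = (15,11)_16 → 15⁴ + 11⁴ = 65266
65266 = (15,14,15,2)_16 → 15⁴ + 14⁴ + 15⁴ + 2⁴ = 139682
139682 = (2,2,1,10,2)_16 → 2⁴ + 2⁴ + 1⁴ + 10⁴ + 2⁴ = 10049
10049 = (2,7,4,1)_16 → 2⁴ + 7⁴ + 4⁴ + 1⁴ = 2674
2674 = (10,7,2)_16 → 10⁴ + 7⁴ + 2⁴ = 12417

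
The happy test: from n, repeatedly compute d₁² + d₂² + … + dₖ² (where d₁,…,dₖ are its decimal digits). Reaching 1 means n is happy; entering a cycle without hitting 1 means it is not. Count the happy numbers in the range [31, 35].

31: 31 → 10 → 1  (reaches 1)
32: 32 → 13 → 10 → 1  (reaches 1)
33: 33 → 18 → 65 → 61 → 37 → 58 → 89 → 145 → 42 → 20 → 4 → 16 → 37  (repeats 37)
34: 34 → 25 → 29 → 85 → 89 → 145 → 42 → 20 → 4 → 16 → 37 → 58 → 89  (repeats 89)
35: 35 → 34 → 25 → 29 → 85 → 89 → 145 → 42 → 20 → 4 → 16 → 37 → 58 → 89  (repeats 89)
happy: 31, 32

2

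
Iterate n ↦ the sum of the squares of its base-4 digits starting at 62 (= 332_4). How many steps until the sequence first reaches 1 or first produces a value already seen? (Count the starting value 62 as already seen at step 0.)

6

62 = (3,3,2)_4 → 22
22 = (1,1,2)_4 → 6
6 = (1,2)_4 → 5
5 = (1,1)_4 → 2
2 = (2)_4 → 4
4 = (1,0)_4 → 1  — reached 1.
That took 6 steps.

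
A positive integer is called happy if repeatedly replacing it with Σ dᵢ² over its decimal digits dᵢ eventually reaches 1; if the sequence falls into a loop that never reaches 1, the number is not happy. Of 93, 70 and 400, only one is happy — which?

70

93: 93 → 90 → 81 → 65 → 61 → 37 → 58 → 89 → 145 → 42 → 20 → 4 → 16 → 37  — repeats 37 (not happy)
70: 70 → 49 → 97 → 130 → 10 → 1  — reaches 1 (happy)
400: 400 → 16 → 37 → 58 → 89 → 145 → 42 → 20 → 4 → 16  — repeats 16 (not happy)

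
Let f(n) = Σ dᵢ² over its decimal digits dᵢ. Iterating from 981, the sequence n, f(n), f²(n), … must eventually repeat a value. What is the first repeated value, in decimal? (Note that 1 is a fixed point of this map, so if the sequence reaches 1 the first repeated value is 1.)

89

981 → 146
146 → 53
53 → 34
34 → 25
25 → 29
29 → 85
85 → 89
89 → 145
145 → 42
42 → 20
20 → 4
4 → 16
16 → 37
37 → 58
58 → 89  — 89 already appeared earlier.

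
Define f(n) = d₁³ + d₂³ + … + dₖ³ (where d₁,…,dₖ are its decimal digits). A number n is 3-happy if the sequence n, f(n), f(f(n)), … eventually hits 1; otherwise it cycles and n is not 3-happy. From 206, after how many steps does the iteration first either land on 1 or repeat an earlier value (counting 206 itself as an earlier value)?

9

206 → 2³ + 0³ + 6³ = 8 + 0 + 216 = 224
224 → 2³ + 2³ + 4³ = 8 + 8 + 64 = 80
80 → 8³ + 0³ = 512 + 0 = 512
512 → 5³ + 1³ + 2³ = 125 + 1 + 8 = 134
134 → 1³ + 3³ + 4³ = 1 + 27 + 64 = 92
92 → 9³ + 2³ = 729 + 8 = 737
737 → 7³ + 3³ + 7³ = 343 + 27 + 343 = 713
713 → 7³ + 1³ + 3³ = 343 + 1 + 27 = 371
371 → 3³ + 7³ + 1³ = 27 + 343 + 1 = 371  — 371 repeats.
That took 9 steps.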